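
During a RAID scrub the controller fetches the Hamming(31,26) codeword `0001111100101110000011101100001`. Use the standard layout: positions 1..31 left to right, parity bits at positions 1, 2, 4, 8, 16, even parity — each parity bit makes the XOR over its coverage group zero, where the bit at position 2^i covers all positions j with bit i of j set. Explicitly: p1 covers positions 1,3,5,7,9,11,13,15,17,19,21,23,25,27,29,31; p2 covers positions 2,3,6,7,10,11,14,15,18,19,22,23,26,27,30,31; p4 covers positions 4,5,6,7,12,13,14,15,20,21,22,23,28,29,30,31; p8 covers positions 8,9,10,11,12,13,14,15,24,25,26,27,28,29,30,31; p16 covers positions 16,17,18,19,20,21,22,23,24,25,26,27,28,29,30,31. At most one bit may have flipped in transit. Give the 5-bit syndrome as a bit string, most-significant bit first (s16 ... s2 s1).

00111

s1: b1⊕b3⊕b5⊕b7⊕b9⊕b11⊕b13⊕b15⊕b17⊕b19⊕b21⊕b23⊕b25⊕b27⊕b29⊕b31 = 0⊕0⊕1⊕1⊕0⊕1⊕1⊕1⊕0⊕0⊕1⊕1⊕1⊕0⊕0⊕1 = 1
s2: b2⊕b3⊕b6⊕b7⊕b10⊕b11⊕b14⊕b15⊕b18⊕b19⊕b22⊕b23⊕b26⊕b27⊕b30⊕b31 = 0⊕0⊕1⊕1⊕0⊕1⊕1⊕1⊕0⊕0⊕1⊕1⊕1⊕0⊕0⊕1 = 1
s4: b4⊕b5⊕b6⊕b7⊕b12⊕b13⊕b14⊕b15⊕b20⊕b21⊕b22⊕b23⊕b28⊕b29⊕b30⊕b31 = 1⊕1⊕1⊕1⊕0⊕1⊕1⊕1⊕0⊕1⊕1⊕1⊕0⊕0⊕0⊕1 = 1
s8: b8⊕b9⊕b10⊕b11⊕b12⊕b13⊕b14⊕b15⊕b24⊕b25⊕b26⊕b27⊕b28⊕b29⊕b30⊕b31 = 1⊕0⊕0⊕1⊕0⊕1⊕1⊕1⊕0⊕1⊕1⊕0⊕0⊕0⊕0⊕1 = 0
s16: b16⊕b17⊕b18⊕b19⊕b20⊕b21⊕b22⊕b23⊕b24⊕b25⊕b26⊕b27⊕b28⊕b29⊕b30⊕b31 = 0⊕0⊕0⊕0⊕0⊕1⊕1⊕1⊕0⊕1⊕1⊕0⊕0⊕0⊕0⊕1 = 0
Syndrome (s16...s1) = 00111 → position 7.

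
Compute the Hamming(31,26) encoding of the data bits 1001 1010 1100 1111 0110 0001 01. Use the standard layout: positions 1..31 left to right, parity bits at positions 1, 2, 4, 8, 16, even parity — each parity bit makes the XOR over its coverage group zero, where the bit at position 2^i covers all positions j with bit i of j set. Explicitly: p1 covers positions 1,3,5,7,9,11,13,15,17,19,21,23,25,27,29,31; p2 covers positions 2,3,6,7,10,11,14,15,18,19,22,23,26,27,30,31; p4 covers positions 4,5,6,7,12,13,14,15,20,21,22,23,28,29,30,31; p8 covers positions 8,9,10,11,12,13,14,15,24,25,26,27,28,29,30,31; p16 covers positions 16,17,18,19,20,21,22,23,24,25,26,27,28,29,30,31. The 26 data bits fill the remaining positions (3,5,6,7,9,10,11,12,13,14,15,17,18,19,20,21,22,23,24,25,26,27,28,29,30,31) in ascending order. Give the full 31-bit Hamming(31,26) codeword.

Place data bits at non-power-of-two positions: b3=1, b5=0, b6=0, b7=1, b9=1, b10=0, b11=1, b12=0, b13=1, b14=1, b15=0, b17=0, b18=1, b19=1, b20=1, b21=1, b22=0, b23=1, b24=1, b25=0, b26=0, b27=0, b28=0, b29=1, b30=0, b31=1.
p1 = XOR of data positions {3,5,7,9,11,13,15,17,19,21,23,25,27,29,31} = 1⊕0⊕1⊕1⊕1⊕1⊕0⊕0⊕1⊕1⊕1⊕0⊕0⊕1⊕1 = 0
p2 = XOR of data positions {3,6,7,10,11,14,15,18,19,22,23,26,27,30,31} = 1⊕0⊕1⊕0⊕1⊕1⊕0⊕1⊕1⊕0⊕1⊕0⊕0⊕0⊕1 = 0
p4 = XOR of data positions {5,6,7,12,13,14,15,20,21,22,23,28,29,30,31} = 0⊕0⊕1⊕0⊕1⊕1⊕0⊕1⊕1⊕0⊕1⊕0⊕1⊕0⊕1 = 0
p8 = XOR of data positions {9,10,11,12,13,14,15,24,25,26,27,28,29,30,31} = 1⊕0⊕1⊕0⊕1⊕1⊕0⊕1⊕0⊕0⊕0⊕0⊕1⊕0⊕1 = 1
p16 = XOR of data positions {17,18,19,20,21,22,23,24,25,26,27,28,29,30,31} = 0⊕1⊕1⊕1⊕1⊕0⊕1⊕1⊕0⊕0⊕0⊕0⊕1⊕0⊕1 = 0
Codeword b1..b31 = 0010001110101100011110110000101

0010001110101100011110110000101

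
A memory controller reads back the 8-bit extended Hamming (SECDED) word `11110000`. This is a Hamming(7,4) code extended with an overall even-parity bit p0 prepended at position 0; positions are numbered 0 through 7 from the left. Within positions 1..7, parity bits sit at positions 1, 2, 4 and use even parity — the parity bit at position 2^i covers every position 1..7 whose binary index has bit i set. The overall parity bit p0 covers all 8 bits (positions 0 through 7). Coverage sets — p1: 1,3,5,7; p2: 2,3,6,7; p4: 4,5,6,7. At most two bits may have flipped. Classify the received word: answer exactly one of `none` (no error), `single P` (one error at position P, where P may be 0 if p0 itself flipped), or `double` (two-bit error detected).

none

s1: b1⊕b3⊕b5⊕b7 = 1⊕1⊕0⊕0 = 0
s2: b2⊕b3⊕b6⊕b7 = 1⊕1⊕0⊕0 = 0
s4: b4⊕b5⊕b6⊕b7 = 0⊕0⊕0⊕0 = 0
Syndrome (s4...s1) = 000 → position 0 (no error).
Overall parity (XOR of all 8 bits, including p0): 1⊕1⊕1⊕1⊕0⊕0⊕0⊕0 = 0
Overall=0, syndrome position=0 → no error.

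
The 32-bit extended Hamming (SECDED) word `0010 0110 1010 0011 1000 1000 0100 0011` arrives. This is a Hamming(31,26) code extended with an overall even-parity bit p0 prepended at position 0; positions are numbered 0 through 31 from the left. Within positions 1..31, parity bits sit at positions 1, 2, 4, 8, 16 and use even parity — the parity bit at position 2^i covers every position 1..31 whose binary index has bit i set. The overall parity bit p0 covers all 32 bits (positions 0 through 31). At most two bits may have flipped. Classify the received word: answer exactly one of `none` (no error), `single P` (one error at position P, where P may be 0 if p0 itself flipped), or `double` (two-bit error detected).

s1: b1⊕b3⊕b5⊕b7⊕b9⊕b11⊕b13⊕b15⊕b17⊕b19⊕b21⊕b23⊕b25⊕b27⊕b29⊕b31 = 0⊕0⊕1⊕0⊕0⊕0⊕0⊕1⊕0⊕0⊕0⊕0⊕1⊕0⊕0⊕1 = 0
s2: b2⊕b3⊕b6⊕b7⊕b10⊕b11⊕b14⊕b15⊕b18⊕b19⊕b22⊕b23⊕b26⊕b27⊕b30⊕b31 = 1⊕0⊕1⊕0⊕1⊕0⊕1⊕1⊕0⊕0⊕0⊕0⊕0⊕0⊕1⊕1 = 1
s4: b4⊕b5⊕b6⊕b7⊕b12⊕b13⊕b14⊕b15⊕b20⊕b21⊕b22⊕b23⊕b28⊕b29⊕b30⊕b31 = 0⊕1⊕1⊕0⊕0⊕0⊕1⊕1⊕1⊕0⊕0⊕0⊕0⊕0⊕1⊕1 = 1
s8: b8⊕b9⊕b10⊕b11⊕b12⊕b13⊕b14⊕b15⊕b24⊕b25⊕b26⊕b27⊕b28⊕b29⊕b30⊕b31 = 1⊕0⊕1⊕0⊕0⊕0⊕1⊕1⊕0⊕1⊕0⊕0⊕0⊕0⊕1⊕1 = 1
s16: b16⊕b17⊕b18⊕b19⊕b20⊕b21⊕b22⊕b23⊕b24⊕b25⊕b26⊕b27⊕b28⊕b29⊕b30⊕b31 = 1⊕0⊕0⊕0⊕1⊕0⊕0⊕0⊕0⊕1⊕0⊕0⊕0⊕0⊕1⊕1 = 1
Syndrome (s16...s1) = 11110 → position 30.
Overall parity (XOR of all 32 bits, including p0): 0⊕0⊕1⊕0⊕0⊕1⊕1⊕0⊕1⊕0⊕1⊕0⊕0⊕0⊕1⊕1⊕1⊕0⊕0⊕0⊕1⊕0⊕0⊕0⊕0⊕1⊕0⊕0⊕0⊕0⊕1⊕1 = 0
Overall=0, syndrome position=30 → double-bit error detected (uncorrectable).

double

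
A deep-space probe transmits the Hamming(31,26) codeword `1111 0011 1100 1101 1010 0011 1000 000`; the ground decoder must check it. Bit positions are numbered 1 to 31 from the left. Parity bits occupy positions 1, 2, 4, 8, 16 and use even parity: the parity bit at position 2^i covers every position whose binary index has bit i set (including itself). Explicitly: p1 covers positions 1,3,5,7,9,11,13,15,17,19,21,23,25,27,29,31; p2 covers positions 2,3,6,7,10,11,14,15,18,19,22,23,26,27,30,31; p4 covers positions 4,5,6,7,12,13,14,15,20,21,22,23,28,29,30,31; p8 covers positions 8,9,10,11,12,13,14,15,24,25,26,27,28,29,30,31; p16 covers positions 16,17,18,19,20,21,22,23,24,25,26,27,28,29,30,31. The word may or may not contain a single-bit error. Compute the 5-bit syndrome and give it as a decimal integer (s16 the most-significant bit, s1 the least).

s1: b1⊕b3⊕b5⊕b7⊕b9⊕b11⊕b13⊕b15⊕b17⊕b19⊕b21⊕b23⊕b25⊕b27⊕b29⊕b31 = 1⊕1⊕0⊕1⊕1⊕0⊕1⊕0⊕1⊕1⊕0⊕1⊕1⊕0⊕0⊕0 = 1
s2: b2⊕b3⊕b6⊕b7⊕b10⊕b11⊕b14⊕b15⊕b18⊕b19⊕b22⊕b23⊕b26⊕b27⊕b30⊕b31 = 1⊕1⊕0⊕1⊕1⊕0⊕1⊕0⊕0⊕1⊕0⊕1⊕0⊕0⊕0⊕0 = 1
s4: b4⊕b5⊕b6⊕b7⊕b12⊕b13⊕b14⊕b15⊕b20⊕b21⊕b22⊕b23⊕b28⊕b29⊕b30⊕b31 = 1⊕0⊕0⊕1⊕0⊕1⊕1⊕0⊕0⊕0⊕0⊕1⊕0⊕0⊕0⊕0 = 1
s8: b8⊕b9⊕b10⊕b11⊕b12⊕b13⊕b14⊕b15⊕b24⊕b25⊕b26⊕b27⊕b28⊕b29⊕b30⊕b31 = 1⊕1⊕1⊕0⊕0⊕1⊕1⊕0⊕1⊕1⊕0⊕0⊕0⊕0⊕0⊕0 = 1
s16: b16⊕b17⊕b18⊕b19⊕b20⊕b21⊕b22⊕b23⊕b24⊕b25⊕b26⊕b27⊕b28⊕b29⊕b30⊕b31 = 1⊕1⊕0⊕1⊕0⊕0⊕0⊕1⊕1⊕1⊕0⊕0⊕0⊕0⊕0⊕0 = 0
Syndrome (s16...s1) = 01111 → position 15.

15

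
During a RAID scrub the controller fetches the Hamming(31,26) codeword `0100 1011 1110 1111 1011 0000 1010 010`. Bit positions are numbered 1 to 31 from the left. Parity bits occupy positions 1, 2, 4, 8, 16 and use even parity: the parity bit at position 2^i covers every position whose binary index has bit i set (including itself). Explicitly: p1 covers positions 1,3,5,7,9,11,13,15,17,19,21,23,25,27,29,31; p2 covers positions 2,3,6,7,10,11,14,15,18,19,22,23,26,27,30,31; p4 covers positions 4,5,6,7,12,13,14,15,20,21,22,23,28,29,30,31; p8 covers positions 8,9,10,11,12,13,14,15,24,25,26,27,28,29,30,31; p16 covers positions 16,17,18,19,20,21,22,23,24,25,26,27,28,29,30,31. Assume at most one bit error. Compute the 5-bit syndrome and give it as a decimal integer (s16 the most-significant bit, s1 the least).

s1: b1⊕b3⊕b5⊕b7⊕b9⊕b11⊕b13⊕b15⊕b17⊕b19⊕b21⊕b23⊕b25⊕b27⊕b29⊕b31 = 0⊕0⊕1⊕1⊕1⊕1⊕1⊕1⊕1⊕1⊕0⊕0⊕1⊕1⊕0⊕0 = 0
s2: b2⊕b3⊕b6⊕b7⊕b10⊕b11⊕b14⊕b15⊕b18⊕b19⊕b22⊕b23⊕b26⊕b27⊕b30⊕b31 = 1⊕0⊕0⊕1⊕1⊕1⊕1⊕1⊕0⊕1⊕0⊕0⊕0⊕1⊕1⊕0 = 1
s4: b4⊕b5⊕b6⊕b7⊕b12⊕b13⊕b14⊕b15⊕b20⊕b21⊕b22⊕b23⊕b28⊕b29⊕b30⊕b31 = 0⊕1⊕0⊕1⊕0⊕1⊕1⊕1⊕1⊕0⊕0⊕0⊕0⊕0⊕1⊕0 = 1
s8: b8⊕b9⊕b10⊕b11⊕b12⊕b13⊕b14⊕b15⊕b24⊕b25⊕b26⊕b27⊕b28⊕b29⊕b30⊕b31 = 1⊕1⊕1⊕1⊕0⊕1⊕1⊕1⊕0⊕1⊕0⊕1⊕0⊕0⊕1⊕0 = 0
s16: b16⊕b17⊕b18⊕b19⊕b20⊕b21⊕b22⊕b23⊕b24⊕b25⊕b26⊕b27⊕b28⊕b29⊕b30⊕b31 = 1⊕1⊕0⊕1⊕1⊕0⊕0⊕0⊕0⊕1⊕0⊕1⊕0⊕0⊕1⊕0 = 1
Syndrome (s16...s1) = 10110 → position 22.

22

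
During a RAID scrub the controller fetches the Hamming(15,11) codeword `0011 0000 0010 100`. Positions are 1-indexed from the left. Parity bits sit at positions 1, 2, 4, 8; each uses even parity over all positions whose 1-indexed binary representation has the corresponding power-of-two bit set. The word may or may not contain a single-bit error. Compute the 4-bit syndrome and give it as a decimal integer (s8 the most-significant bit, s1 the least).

1

s1: b1⊕b3⊕b5⊕b7⊕b9⊕b11⊕b13⊕b15 = 0⊕1⊕0⊕0⊕0⊕1⊕1⊕0 = 1
s2: b2⊕b3⊕b6⊕b7⊕b10⊕b11⊕b14⊕b15 = 0⊕1⊕0⊕0⊕0⊕1⊕0⊕0 = 0
s4: b4⊕b5⊕b6⊕b7⊕b12⊕b13⊕b14⊕b15 = 1⊕0⊕0⊕0⊕0⊕1⊕0⊕0 = 0
s8: b8⊕b9⊕b10⊕b11⊕b12⊕b13⊕b14⊕b15 = 0⊕0⊕0⊕1⊕0⊕1⊕0⊕0 = 0
Syndrome (s8...s1) = 0001 → position 1.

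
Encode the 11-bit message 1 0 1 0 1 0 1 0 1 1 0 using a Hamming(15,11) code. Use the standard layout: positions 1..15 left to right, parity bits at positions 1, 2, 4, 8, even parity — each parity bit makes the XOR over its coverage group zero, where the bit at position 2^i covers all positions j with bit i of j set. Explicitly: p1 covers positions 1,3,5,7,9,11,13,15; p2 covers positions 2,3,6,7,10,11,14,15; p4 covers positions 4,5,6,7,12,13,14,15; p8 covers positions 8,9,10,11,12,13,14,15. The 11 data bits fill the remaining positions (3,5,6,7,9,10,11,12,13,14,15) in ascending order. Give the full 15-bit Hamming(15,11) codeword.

001101001010110

Place data bits at non-power-of-two positions: b3=1, b5=0, b6=1, b7=0, b9=1, b10=0, b11=1, b12=0, b13=1, b14=1, b15=0.
p1 = XOR of data positions {3,5,7,9,11,13,15} = 1⊕0⊕0⊕1⊕1⊕1⊕0 = 0
p2 = XOR of data positions {3,6,7,10,11,14,15} = 1⊕1⊕0⊕0⊕1⊕1⊕0 = 0
p4 = XOR of data positions {5,6,7,12,13,14,15} = 0⊕1⊕0⊕0⊕1⊕1⊕0 = 1
p8 = XOR of data positions {9,10,11,12,13,14,15} = 1⊕0⊕1⊕0⊕1⊕1⊕0 = 0
Codeword b1..b15 = 001101001010110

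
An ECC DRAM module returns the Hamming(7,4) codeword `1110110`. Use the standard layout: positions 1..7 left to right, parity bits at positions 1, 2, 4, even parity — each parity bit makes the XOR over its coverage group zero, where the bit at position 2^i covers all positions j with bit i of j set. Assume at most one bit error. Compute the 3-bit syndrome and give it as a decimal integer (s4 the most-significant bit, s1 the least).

3

s1: b1⊕b3⊕b5⊕b7 = 1⊕1⊕1⊕0 = 1
s2: b2⊕b3⊕b6⊕b7 = 1⊕1⊕1⊕0 = 1
s4: b4⊕b5⊕b6⊕b7 = 0⊕1⊕1⊕0 = 0
Syndrome (s4...s1) = 011 → position 3.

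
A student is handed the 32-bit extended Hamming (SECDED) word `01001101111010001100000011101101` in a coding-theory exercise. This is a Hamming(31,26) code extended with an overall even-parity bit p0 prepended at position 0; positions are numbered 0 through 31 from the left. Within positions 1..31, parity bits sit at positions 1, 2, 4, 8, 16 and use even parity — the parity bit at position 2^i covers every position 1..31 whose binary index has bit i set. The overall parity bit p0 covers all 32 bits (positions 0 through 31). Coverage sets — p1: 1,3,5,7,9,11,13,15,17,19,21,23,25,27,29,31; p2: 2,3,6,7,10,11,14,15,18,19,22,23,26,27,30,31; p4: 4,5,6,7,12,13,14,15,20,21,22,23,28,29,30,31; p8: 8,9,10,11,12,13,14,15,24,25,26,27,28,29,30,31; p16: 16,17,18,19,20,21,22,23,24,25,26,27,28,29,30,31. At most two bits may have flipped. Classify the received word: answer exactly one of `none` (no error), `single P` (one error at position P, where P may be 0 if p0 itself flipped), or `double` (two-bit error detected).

s1: b1⊕b3⊕b5⊕b7⊕b9⊕b11⊕b13⊕b15⊕b17⊕b19⊕b21⊕b23⊕b25⊕b27⊕b29⊕b31 = 1⊕0⊕1⊕1⊕1⊕0⊕0⊕0⊕1⊕0⊕0⊕0⊕1⊕0⊕1⊕1 = 0
s2: b2⊕b3⊕b6⊕b7⊕b10⊕b11⊕b14⊕b15⊕b18⊕b19⊕b22⊕b23⊕b26⊕b27⊕b30⊕b31 = 0⊕0⊕0⊕1⊕1⊕0⊕0⊕0⊕0⊕0⊕0⊕0⊕1⊕0⊕0⊕1 = 0
s4: b4⊕b5⊕b6⊕b7⊕b12⊕b13⊕b14⊕b15⊕b20⊕b21⊕b22⊕b23⊕b28⊕b29⊕b30⊕b31 = 1⊕1⊕0⊕1⊕1⊕0⊕0⊕0⊕0⊕0⊕0⊕0⊕1⊕1⊕0⊕1 = 1
s8: b8⊕b9⊕b10⊕b11⊕b12⊕b13⊕b14⊕b15⊕b24⊕b25⊕b26⊕b27⊕b28⊕b29⊕b30⊕b31 = 1⊕1⊕1⊕0⊕1⊕0⊕0⊕0⊕1⊕1⊕1⊕0⊕1⊕1⊕0⊕1 = 0
s16: b16⊕b17⊕b18⊕b19⊕b20⊕b21⊕b22⊕b23⊕b24⊕b25⊕b26⊕b27⊕b28⊕b29⊕b30⊕b31 = 1⊕1⊕0⊕0⊕0⊕0⊕0⊕0⊕1⊕1⊕1⊕0⊕1⊕1⊕0⊕1 = 0
Syndrome (s16...s1) = 00100 → position 4.
Overall parity (XOR of all 32 bits, including p0): 0⊕1⊕0⊕0⊕1⊕1⊕0⊕1⊕1⊕1⊕1⊕0⊕1⊕0⊕0⊕0⊕1⊕1⊕0⊕0⊕0⊕0⊕0⊕0⊕1⊕1⊕1⊕0⊕1⊕1⊕0⊕1 = 0
Overall=0, syndrome position=4 → double-bit error detected (uncorrectable).

double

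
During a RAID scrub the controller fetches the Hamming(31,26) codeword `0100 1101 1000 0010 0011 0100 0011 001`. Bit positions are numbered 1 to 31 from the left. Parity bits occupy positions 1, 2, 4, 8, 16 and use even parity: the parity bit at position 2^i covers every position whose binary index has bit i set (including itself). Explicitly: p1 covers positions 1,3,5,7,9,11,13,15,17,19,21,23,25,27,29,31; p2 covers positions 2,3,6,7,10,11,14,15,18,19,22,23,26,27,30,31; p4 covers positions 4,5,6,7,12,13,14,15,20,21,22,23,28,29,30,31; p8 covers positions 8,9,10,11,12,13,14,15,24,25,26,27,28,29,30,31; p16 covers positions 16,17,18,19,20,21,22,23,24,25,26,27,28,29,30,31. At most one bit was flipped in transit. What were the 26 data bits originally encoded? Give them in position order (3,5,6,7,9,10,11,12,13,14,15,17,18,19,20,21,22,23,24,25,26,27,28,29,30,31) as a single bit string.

01001000001001101000011001

s1: b1⊕b3⊕b5⊕b7⊕b9⊕b11⊕b13⊕b15⊕b17⊕b19⊕b21⊕b23⊕b25⊕b27⊕b29⊕b31 = 0⊕0⊕1⊕0⊕1⊕0⊕0⊕1⊕0⊕1⊕0⊕0⊕0⊕1⊕0⊕1 = 0
s2: b2⊕b3⊕b6⊕b7⊕b10⊕b11⊕b14⊕b15⊕b18⊕b19⊕b22⊕b23⊕b26⊕b27⊕b30⊕b31 = 1⊕0⊕1⊕0⊕0⊕0⊕0⊕1⊕0⊕1⊕1⊕0⊕0⊕1⊕0⊕1 = 1
s4: b4⊕b5⊕b6⊕b7⊕b12⊕b13⊕b14⊕b15⊕b20⊕b21⊕b22⊕b23⊕b28⊕b29⊕b30⊕b31 = 0⊕1⊕1⊕0⊕0⊕0⊕0⊕1⊕1⊕0⊕1⊕0⊕1⊕0⊕0⊕1 = 1
s8: b8⊕b9⊕b10⊕b11⊕b12⊕b13⊕b14⊕b15⊕b24⊕b25⊕b26⊕b27⊕b28⊕b29⊕b30⊕b31 = 1⊕1⊕0⊕0⊕0⊕0⊕0⊕1⊕0⊕0⊕0⊕1⊕1⊕0⊕0⊕1 = 0
s16: b16⊕b17⊕b18⊕b19⊕b20⊕b21⊕b22⊕b23⊕b24⊕b25⊕b26⊕b27⊕b28⊕b29⊕b30⊕b31 = 0⊕0⊕0⊕1⊕1⊕0⊕1⊕0⊕0⊕0⊕0⊕1⊕1⊕0⊕0⊕1 = 0
Syndrome (s16...s1) = 00110 → position 6.
Flip bit 6: corrected codeword = 0100100110000010001101000011001
Data bits at positions 3,5,6,7,9,10,11,12,13,14,15,17,18,19,20,21,22,23,24,25,26,27,28,29,30,31: 01001000001001101000011001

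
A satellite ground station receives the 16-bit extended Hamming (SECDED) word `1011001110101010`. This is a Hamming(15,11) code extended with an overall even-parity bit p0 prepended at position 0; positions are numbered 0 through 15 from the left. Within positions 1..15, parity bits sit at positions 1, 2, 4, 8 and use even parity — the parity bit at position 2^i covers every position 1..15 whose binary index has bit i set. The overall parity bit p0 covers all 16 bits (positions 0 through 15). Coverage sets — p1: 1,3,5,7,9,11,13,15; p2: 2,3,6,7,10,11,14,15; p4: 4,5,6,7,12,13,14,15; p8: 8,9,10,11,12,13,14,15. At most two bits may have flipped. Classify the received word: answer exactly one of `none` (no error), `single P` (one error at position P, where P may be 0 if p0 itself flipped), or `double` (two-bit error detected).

s1: b1⊕b3⊕b5⊕b7⊕b9⊕b11⊕b13⊕b15 = 0⊕1⊕0⊕1⊕0⊕0⊕0⊕0 = 0
s2: b2⊕b3⊕b6⊕b7⊕b10⊕b11⊕b14⊕b15 = 1⊕1⊕1⊕1⊕1⊕0⊕1⊕0 = 0
s4: b4⊕b5⊕b6⊕b7⊕b12⊕b13⊕b14⊕b15 = 0⊕0⊕1⊕1⊕1⊕0⊕1⊕0 = 0
s8: b8⊕b9⊕b10⊕b11⊕b12⊕b13⊕b14⊕b15 = 1⊕0⊕1⊕0⊕1⊕0⊕1⊕0 = 0
Syndrome (s8...s1) = 0000 → position 0 (no error).
Overall parity (XOR of all 16 bits, including p0): 1⊕0⊕1⊕1⊕0⊕0⊕1⊕1⊕1⊕0⊕1⊕0⊕1⊕0⊕1⊕0 = 1
Overall=1, syndrome position=0 → single-bit error at position 0.

single 0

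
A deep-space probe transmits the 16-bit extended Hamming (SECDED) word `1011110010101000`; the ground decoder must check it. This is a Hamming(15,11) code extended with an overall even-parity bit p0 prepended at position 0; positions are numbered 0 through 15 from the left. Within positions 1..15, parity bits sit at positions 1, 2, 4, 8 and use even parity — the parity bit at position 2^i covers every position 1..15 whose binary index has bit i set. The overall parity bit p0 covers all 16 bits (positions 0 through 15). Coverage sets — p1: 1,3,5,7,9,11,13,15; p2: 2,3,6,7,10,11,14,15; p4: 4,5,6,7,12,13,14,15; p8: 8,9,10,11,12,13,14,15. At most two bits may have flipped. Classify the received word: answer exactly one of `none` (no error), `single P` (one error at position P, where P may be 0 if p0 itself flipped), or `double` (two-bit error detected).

double

s1: b1⊕b3⊕b5⊕b7⊕b9⊕b11⊕b13⊕b15 = 0⊕1⊕1⊕0⊕0⊕0⊕0⊕0 = 0
s2: b2⊕b3⊕b6⊕b7⊕b10⊕b11⊕b14⊕b15 = 1⊕1⊕0⊕0⊕1⊕0⊕0⊕0 = 1
s4: b4⊕b5⊕b6⊕b7⊕b12⊕b13⊕b14⊕b15 = 1⊕1⊕0⊕0⊕1⊕0⊕0⊕0 = 1
s8: b8⊕b9⊕b10⊕b11⊕b12⊕b13⊕b14⊕b15 = 1⊕0⊕1⊕0⊕1⊕0⊕0⊕0 = 1
Syndrome (s8...s1) = 1110 → position 14.
Overall parity (XOR of all 16 bits, including p0): 1⊕0⊕1⊕1⊕1⊕1⊕0⊕0⊕1⊕0⊕1⊕0⊕1⊕0⊕0⊕0 = 0
Overall=0, syndrome position=14 → double-bit error detected (uncorrectable).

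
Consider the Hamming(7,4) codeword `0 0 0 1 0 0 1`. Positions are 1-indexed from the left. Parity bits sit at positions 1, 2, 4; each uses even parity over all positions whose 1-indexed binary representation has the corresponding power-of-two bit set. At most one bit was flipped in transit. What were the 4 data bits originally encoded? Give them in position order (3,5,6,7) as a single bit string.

1001

s1: b1⊕b3⊕b5⊕b7 = 0⊕0⊕0⊕1 = 1
s2: b2⊕b3⊕b6⊕b7 = 0⊕0⊕0⊕1 = 1
s4: b4⊕b5⊕b6⊕b7 = 1⊕0⊕0⊕1 = 0
Syndrome (s4...s1) = 011 → position 3.
Flip bit 3: corrected codeword = 0011001
Data bits at positions 3,5,6,7: 1001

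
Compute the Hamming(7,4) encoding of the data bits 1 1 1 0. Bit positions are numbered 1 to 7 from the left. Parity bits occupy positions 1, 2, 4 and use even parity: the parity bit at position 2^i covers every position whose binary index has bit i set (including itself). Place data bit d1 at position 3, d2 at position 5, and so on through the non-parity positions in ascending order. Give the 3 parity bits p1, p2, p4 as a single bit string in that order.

Place data bits at non-power-of-two positions: b3=1, b5=1, b6=1, b7=0.
p1 = XOR of data positions {3,5,7} = 1⊕1⊕0 = 0
p2 = XOR of data positions {3,6,7} = 1⊕1⊕0 = 0
p4 = XOR of data positions {5,6,7} = 1⊕1⊕0 = 0
Parity bits p1,p2,p4 = 000

000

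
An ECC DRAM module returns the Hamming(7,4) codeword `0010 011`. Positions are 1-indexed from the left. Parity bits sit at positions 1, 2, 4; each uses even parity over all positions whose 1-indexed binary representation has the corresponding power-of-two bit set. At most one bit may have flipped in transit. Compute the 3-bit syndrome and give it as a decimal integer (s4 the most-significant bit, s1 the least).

s1: b1⊕b3⊕b5⊕b7 = 0⊕1⊕0⊕1 = 0
s2: b2⊕b3⊕b6⊕b7 = 0⊕1⊕1⊕1 = 1
s4: b4⊕b5⊕b6⊕b7 = 0⊕0⊕1⊕1 = 0
Syndrome (s4...s1) = 010 → position 2.

2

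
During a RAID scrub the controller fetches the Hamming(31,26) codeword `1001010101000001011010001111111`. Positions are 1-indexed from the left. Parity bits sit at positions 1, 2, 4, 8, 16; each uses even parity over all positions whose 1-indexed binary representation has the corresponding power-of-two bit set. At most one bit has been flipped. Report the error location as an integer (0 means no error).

s1: b1⊕b3⊕b5⊕b7⊕b9⊕b11⊕b13⊕b15⊕b17⊕b19⊕b21⊕b23⊕b25⊕b27⊕b29⊕b31 = 1⊕0⊕0⊕0⊕0⊕0⊕0⊕0⊕0⊕1⊕1⊕0⊕1⊕1⊕1⊕1 = 1
s2: b2⊕b3⊕b6⊕b7⊕b10⊕b11⊕b14⊕b15⊕b18⊕b19⊕b22⊕b23⊕b26⊕b27⊕b30⊕b31 = 0⊕0⊕1⊕0⊕1⊕0⊕0⊕0⊕1⊕1⊕0⊕0⊕1⊕1⊕1⊕1 = 0
s4: b4⊕b5⊕b6⊕b7⊕b12⊕b13⊕b14⊕b15⊕b20⊕b21⊕b22⊕b23⊕b28⊕b29⊕b30⊕b31 = 1⊕0⊕1⊕0⊕0⊕0⊕0⊕0⊕0⊕1⊕0⊕0⊕1⊕1⊕1⊕1 = 1
s8: b8⊕b9⊕b10⊕b11⊕b12⊕b13⊕b14⊕b15⊕b24⊕b25⊕b26⊕b27⊕b28⊕b29⊕b30⊕b31 = 1⊕0⊕1⊕0⊕0⊕0⊕0⊕0⊕0⊕1⊕1⊕1⊕1⊕1⊕1⊕1 = 1
s16: b16⊕b17⊕b18⊕b19⊕b20⊕b21⊕b22⊕b23⊕b24⊕b25⊕b26⊕b27⊕b28⊕b29⊕b30⊕b31 = 1⊕0⊕1⊕1⊕0⊕1⊕0⊕0⊕0⊕1⊕1⊕1⊕1⊕1⊕1⊕1 = 1
Syndrome (s16...s1) = 11101 → position 29.

29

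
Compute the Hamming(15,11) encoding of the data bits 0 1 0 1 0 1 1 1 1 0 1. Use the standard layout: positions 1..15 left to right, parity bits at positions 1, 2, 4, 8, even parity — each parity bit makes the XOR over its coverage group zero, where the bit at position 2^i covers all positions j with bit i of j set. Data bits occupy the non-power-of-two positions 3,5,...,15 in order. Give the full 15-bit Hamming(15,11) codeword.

Place data bits at non-power-of-two positions: b3=0, b5=1, b6=0, b7=1, b9=0, b10=1, b11=1, b12=1, b13=1, b14=0, b15=1.
p1 = XOR of data positions {3,5,7,9,11,13,15} = 0⊕1⊕1⊕0⊕1⊕1⊕1 = 1
p2 = XOR of data positions {3,6,7,10,11,14,15} = 0⊕0⊕1⊕1⊕1⊕0⊕1 = 0
p4 = XOR of data positions {5,6,7,12,13,14,15} = 1⊕0⊕1⊕1⊕1⊕0⊕1 = 1
p8 = XOR of data positions {9,10,11,12,13,14,15} = 0⊕1⊕1⊕1⊕1⊕0⊕1 = 1
Codeword b1..b15 = 100110110111101

100110110111101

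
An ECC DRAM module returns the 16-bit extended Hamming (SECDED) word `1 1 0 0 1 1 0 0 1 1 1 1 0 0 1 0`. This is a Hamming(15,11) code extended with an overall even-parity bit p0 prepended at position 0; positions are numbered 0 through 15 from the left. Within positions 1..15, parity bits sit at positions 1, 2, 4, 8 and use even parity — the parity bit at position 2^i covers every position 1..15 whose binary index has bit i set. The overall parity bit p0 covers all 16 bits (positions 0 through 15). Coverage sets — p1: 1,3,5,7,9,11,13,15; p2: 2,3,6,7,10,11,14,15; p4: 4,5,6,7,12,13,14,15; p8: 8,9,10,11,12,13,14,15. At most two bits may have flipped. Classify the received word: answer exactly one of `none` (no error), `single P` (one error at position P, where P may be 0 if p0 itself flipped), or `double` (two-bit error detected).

s1: b1⊕b3⊕b5⊕b7⊕b9⊕b11⊕b13⊕b15 = 1⊕0⊕1⊕0⊕1⊕1⊕0⊕0 = 0
s2: b2⊕b3⊕b6⊕b7⊕b10⊕b11⊕b14⊕b15 = 0⊕0⊕0⊕0⊕1⊕1⊕1⊕0 = 1
s4: b4⊕b5⊕b6⊕b7⊕b12⊕b13⊕b14⊕b15 = 1⊕1⊕0⊕0⊕0⊕0⊕1⊕0 = 1
s8: b8⊕b9⊕b10⊕b11⊕b12⊕b13⊕b14⊕b15 = 1⊕1⊕1⊕1⊕0⊕0⊕1⊕0 = 1
Syndrome (s8...s1) = 1110 → position 14.
Overall parity (XOR of all 16 bits, including p0): 1⊕1⊕0⊕0⊕1⊕1⊕0⊕0⊕1⊕1⊕1⊕1⊕0⊕0⊕1⊕0 = 1
Overall=1, syndrome position=14 → single-bit error at position 14.

single 14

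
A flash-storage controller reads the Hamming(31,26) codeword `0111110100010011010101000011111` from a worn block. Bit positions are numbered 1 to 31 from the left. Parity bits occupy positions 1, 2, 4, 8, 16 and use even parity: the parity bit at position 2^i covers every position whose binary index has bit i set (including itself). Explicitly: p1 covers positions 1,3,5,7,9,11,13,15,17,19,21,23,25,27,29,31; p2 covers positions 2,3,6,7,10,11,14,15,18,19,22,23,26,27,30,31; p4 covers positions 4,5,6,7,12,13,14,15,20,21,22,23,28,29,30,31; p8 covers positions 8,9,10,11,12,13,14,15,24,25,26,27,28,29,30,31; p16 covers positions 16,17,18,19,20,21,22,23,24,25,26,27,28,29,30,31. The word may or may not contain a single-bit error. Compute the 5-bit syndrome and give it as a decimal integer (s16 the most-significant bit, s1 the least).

22

s1: b1⊕b3⊕b5⊕b7⊕b9⊕b11⊕b13⊕b15⊕b17⊕b19⊕b21⊕b23⊕b25⊕b27⊕b29⊕b31 = 0⊕1⊕1⊕0⊕0⊕0⊕0⊕1⊕0⊕0⊕0⊕0⊕0⊕1⊕1⊕1 = 0
s2: b2⊕b3⊕b6⊕b7⊕b10⊕b11⊕b14⊕b15⊕b18⊕b19⊕b22⊕b23⊕b26⊕b27⊕b30⊕b31 = 1⊕1⊕1⊕0⊕0⊕0⊕0⊕1⊕1⊕0⊕1⊕0⊕0⊕1⊕1⊕1 = 1
s4: b4⊕b5⊕b6⊕b7⊕b12⊕b13⊕b14⊕b15⊕b20⊕b21⊕b22⊕b23⊕b28⊕b29⊕b30⊕b31 = 1⊕1⊕1⊕0⊕1⊕0⊕0⊕1⊕1⊕0⊕1⊕0⊕1⊕1⊕1⊕1 = 1
s8: b8⊕b9⊕b10⊕b11⊕b12⊕b13⊕b14⊕b15⊕b24⊕b25⊕b26⊕b27⊕b28⊕b29⊕b30⊕b31 = 1⊕0⊕0⊕0⊕1⊕0⊕0⊕1⊕0⊕0⊕0⊕1⊕1⊕1⊕1⊕1 = 0
s16: b16⊕b17⊕b18⊕b19⊕b20⊕b21⊕b22⊕b23⊕b24⊕b25⊕b26⊕b27⊕b28⊕b29⊕b30⊕b31 = 1⊕0⊕1⊕0⊕1⊕0⊕1⊕0⊕0⊕0⊕0⊕1⊕1⊕1⊕1⊕1 = 1
Syndrome (s16...s1) = 10110 → position 22.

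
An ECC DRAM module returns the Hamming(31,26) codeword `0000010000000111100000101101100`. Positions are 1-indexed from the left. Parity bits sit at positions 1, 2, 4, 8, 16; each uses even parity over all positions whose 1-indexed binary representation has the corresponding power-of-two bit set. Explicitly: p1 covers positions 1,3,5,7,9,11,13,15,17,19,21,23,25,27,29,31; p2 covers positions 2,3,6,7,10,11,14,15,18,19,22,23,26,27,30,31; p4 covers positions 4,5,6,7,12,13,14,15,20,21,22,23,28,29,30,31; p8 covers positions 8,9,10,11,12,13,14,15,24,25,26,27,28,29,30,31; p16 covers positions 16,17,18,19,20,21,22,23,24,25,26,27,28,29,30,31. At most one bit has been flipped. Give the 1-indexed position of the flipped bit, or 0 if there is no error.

19

s1: b1⊕b3⊕b5⊕b7⊕b9⊕b11⊕b13⊕b15⊕b17⊕b19⊕b21⊕b23⊕b25⊕b27⊕b29⊕b31 = 0⊕0⊕0⊕0⊕0⊕0⊕0⊕1⊕1⊕0⊕0⊕1⊕1⊕0⊕1⊕0 = 1
s2: b2⊕b3⊕b6⊕b7⊕b10⊕b11⊕b14⊕b15⊕b18⊕b19⊕b22⊕b23⊕b26⊕b27⊕b30⊕b31 = 0⊕0⊕1⊕0⊕0⊕0⊕1⊕1⊕0⊕0⊕0⊕1⊕1⊕0⊕0⊕0 = 1
s4: b4⊕b5⊕b6⊕b7⊕b12⊕b13⊕b14⊕b15⊕b20⊕b21⊕b22⊕b23⊕b28⊕b29⊕b30⊕b31 = 0⊕0⊕1⊕0⊕0⊕0⊕1⊕1⊕0⊕0⊕0⊕1⊕1⊕1⊕0⊕0 = 0
s8: b8⊕b9⊕b10⊕b11⊕b12⊕b13⊕b14⊕b15⊕b24⊕b25⊕b26⊕b27⊕b28⊕b29⊕b30⊕b31 = 0⊕0⊕0⊕0⊕0⊕0⊕1⊕1⊕0⊕1⊕1⊕0⊕1⊕1⊕0⊕0 = 0
s16: b16⊕b17⊕b18⊕b19⊕b20⊕b21⊕b22⊕b23⊕b24⊕b25⊕b26⊕b27⊕b28⊕b29⊕b30⊕b31 = 1⊕1⊕0⊕0⊕0⊕0⊕0⊕1⊕0⊕1⊕1⊕0⊕1⊕1⊕0⊕0 = 1
Syndrome (s16...s1) = 10011 → position 19.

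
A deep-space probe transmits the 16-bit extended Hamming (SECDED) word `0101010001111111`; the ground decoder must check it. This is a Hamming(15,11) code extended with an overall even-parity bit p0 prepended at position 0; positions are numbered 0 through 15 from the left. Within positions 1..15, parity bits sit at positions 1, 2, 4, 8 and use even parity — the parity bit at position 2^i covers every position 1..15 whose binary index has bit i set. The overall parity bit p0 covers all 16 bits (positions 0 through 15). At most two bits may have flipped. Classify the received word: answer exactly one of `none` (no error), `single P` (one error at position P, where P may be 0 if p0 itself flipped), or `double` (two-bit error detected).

s1: b1⊕b3⊕b5⊕b7⊕b9⊕b11⊕b13⊕b15 = 1⊕1⊕1⊕0⊕1⊕1⊕1⊕1 = 1
s2: b2⊕b3⊕b6⊕b7⊕b10⊕b11⊕b14⊕b15 = 0⊕1⊕0⊕0⊕1⊕1⊕1⊕1 = 1
s4: b4⊕b5⊕b6⊕b7⊕b12⊕b13⊕b14⊕b15 = 0⊕1⊕0⊕0⊕1⊕1⊕1⊕1 = 1
s8: b8⊕b9⊕b10⊕b11⊕b12⊕b13⊕b14⊕b15 = 0⊕1⊕1⊕1⊕1⊕1⊕1⊕1 = 1
Syndrome (s8...s1) = 1111 → position 15.
Overall parity (XOR of all 16 bits, including p0): 0⊕1⊕0⊕1⊕0⊕1⊕0⊕0⊕0⊕1⊕1⊕1⊕1⊕1⊕1⊕1 = 0
Overall=0, syndrome position=15 → double-bit error detected (uncorrectable).

double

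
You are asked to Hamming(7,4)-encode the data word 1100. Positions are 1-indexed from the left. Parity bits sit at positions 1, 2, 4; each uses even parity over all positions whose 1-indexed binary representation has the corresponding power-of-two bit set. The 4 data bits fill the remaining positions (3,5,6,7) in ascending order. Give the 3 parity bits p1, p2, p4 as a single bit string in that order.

011

Place data bits at non-power-of-two positions: b3=1, b5=1, b6=0, b7=0.
p1 = XOR of data positions {3,5,7} = 1⊕1⊕0 = 0
p2 = XOR of data positions {3,6,7} = 1⊕0⊕0 = 1
p4 = XOR of data positions {5,6,7} = 1⊕0⊕0 = 1
Parity bits p1,p2,p4 = 011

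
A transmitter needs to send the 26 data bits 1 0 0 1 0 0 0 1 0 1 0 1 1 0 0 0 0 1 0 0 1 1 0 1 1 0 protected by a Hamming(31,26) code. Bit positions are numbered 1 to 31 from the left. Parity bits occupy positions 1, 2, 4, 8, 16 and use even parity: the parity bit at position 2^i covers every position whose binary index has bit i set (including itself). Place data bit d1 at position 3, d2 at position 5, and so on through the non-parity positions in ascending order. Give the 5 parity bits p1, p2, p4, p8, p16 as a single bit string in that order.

00001

Place data bits at non-power-of-two positions: b3=1, b5=0, b6=0, b7=1, b9=0, b10=0, b11=0, b12=1, b13=0, b14=1, b15=0, b17=1, b18=1, b19=0, b20=0, b21=0, b22=0, b23=1, b24=0, b25=0, b26=1, b27=1, b28=0, b29=1, b30=1, b31=0.
p1 = XOR of data positions {3,5,7,9,11,13,15,17,19,21,23,25,27,29,31} = 1⊕0⊕1⊕0⊕0⊕0⊕0⊕1⊕0⊕0⊕1⊕0⊕1⊕1⊕0 = 0
p2 = XOR of data positions {3,6,7,10,11,14,15,18,19,22,23,26,27,30,31} = 1⊕0⊕1⊕0⊕0⊕1⊕0⊕1⊕0⊕0⊕1⊕1⊕1⊕1⊕0 = 0
p4 = XOR of data positions {5,6,7,12,13,14,15,20,21,22,23,28,29,30,31} = 0⊕0⊕1⊕1⊕0⊕1⊕0⊕0⊕0⊕0⊕1⊕0⊕1⊕1⊕0 = 0
p8 = XOR of data positions {9,10,11,12,13,14,15,24,25,26,27,28,29,30,31} = 0⊕0⊕0⊕1⊕0⊕1⊕0⊕0⊕0⊕1⊕1⊕0⊕1⊕1⊕0 = 0
p16 = XOR of data positions {17,18,19,20,21,22,23,24,25,26,27,28,29,30,31} = 1⊕1⊕0⊕0⊕0⊕0⊕1⊕0⊕0⊕1⊕1⊕0⊕1⊕1⊕0 = 1
Parity bits p1,p2,p4,p8,p16 = 00001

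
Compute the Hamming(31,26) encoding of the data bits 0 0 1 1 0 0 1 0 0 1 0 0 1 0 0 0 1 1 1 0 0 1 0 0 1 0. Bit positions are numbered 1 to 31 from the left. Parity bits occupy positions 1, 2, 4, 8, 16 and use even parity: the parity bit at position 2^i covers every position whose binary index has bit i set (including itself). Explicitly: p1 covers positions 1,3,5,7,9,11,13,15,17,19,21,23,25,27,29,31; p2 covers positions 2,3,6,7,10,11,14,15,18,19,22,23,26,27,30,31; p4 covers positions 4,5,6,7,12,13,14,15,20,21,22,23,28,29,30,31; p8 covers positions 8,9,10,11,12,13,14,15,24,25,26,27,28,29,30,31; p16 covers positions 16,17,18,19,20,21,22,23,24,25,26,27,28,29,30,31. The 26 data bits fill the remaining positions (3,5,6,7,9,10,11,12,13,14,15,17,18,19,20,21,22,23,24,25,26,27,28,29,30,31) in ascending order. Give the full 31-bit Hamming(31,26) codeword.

Place data bits at non-power-of-two positions: b3=0, b5=0, b6=1, b7=1, b9=0, b10=0, b11=1, b12=0, b13=0, b14=1, b15=0, b17=0, b18=1, b19=0, b20=0, b21=0, b22=1, b23=1, b24=1, b25=0, b26=0, b27=1, b28=0, b29=0, b30=1, b31=0.
p1 = XOR of data positions {3,5,7,9,11,13,15,17,19,21,23,25,27,29,31} = 0⊕0⊕1⊕0⊕1⊕0⊕0⊕0⊕0⊕0⊕1⊕0⊕1⊕0⊕0 = 0
p2 = XOR of data positions {3,6,7,10,11,14,15,18,19,22,23,26,27,30,31} = 0⊕1⊕1⊕0⊕1⊕1⊕0⊕1⊕0⊕1⊕1⊕0⊕1⊕1⊕0 = 1
p4 = XOR of data positions {5,6,7,12,13,14,15,20,21,22,23,28,29,30,31} = 0⊕1⊕1⊕0⊕0⊕1⊕0⊕0⊕0⊕1⊕1⊕0⊕0⊕1⊕0 = 0
p8 = XOR of data positions {9,10,11,12,13,14,15,24,25,26,27,28,29,30,31} = 0⊕0⊕1⊕0⊕0⊕1⊕0⊕1⊕0⊕0⊕1⊕0⊕0⊕1⊕0 = 1
p16 = XOR of data positions {17,18,19,20,21,22,23,24,25,26,27,28,29,30,31} = 0⊕1⊕0⊕0⊕0⊕1⊕1⊕1⊕0⊕0⊕1⊕0⊕0⊕1⊕0 = 0
Codeword b1..b31 = 0100011100100100010001110010010

0100011100100100010001110010010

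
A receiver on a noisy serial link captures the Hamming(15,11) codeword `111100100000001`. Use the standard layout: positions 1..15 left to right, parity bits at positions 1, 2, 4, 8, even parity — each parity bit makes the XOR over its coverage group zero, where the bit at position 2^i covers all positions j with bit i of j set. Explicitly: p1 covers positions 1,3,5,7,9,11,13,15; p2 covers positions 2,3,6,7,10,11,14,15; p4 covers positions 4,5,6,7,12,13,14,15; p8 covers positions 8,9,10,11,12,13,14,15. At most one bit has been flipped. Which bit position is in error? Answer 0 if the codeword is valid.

12

s1: b1⊕b3⊕b5⊕b7⊕b9⊕b11⊕b13⊕b15 = 1⊕1⊕0⊕1⊕0⊕0⊕0⊕1 = 0
s2: b2⊕b3⊕b6⊕b7⊕b10⊕b11⊕b14⊕b15 = 1⊕1⊕0⊕1⊕0⊕0⊕0⊕1 = 0
s4: b4⊕b5⊕b6⊕b7⊕b12⊕b13⊕b14⊕b15 = 1⊕0⊕0⊕1⊕0⊕0⊕0⊕1 = 1
s8: b8⊕b9⊕b10⊕b11⊕b12⊕b13⊕b14⊕b15 = 0⊕0⊕0⊕0⊕0⊕0⊕0⊕1 = 1
Syndrome (s8...s1) = 1100 → position 12.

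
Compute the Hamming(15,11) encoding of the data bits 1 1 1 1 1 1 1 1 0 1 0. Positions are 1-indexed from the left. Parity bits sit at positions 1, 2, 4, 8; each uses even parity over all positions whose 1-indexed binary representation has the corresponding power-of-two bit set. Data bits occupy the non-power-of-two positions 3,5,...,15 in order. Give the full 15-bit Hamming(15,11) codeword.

101111111111010

Place data bits at non-power-of-two positions: b3=1, b5=1, b6=1, b7=1, b9=1, b10=1, b11=1, b12=1, b13=0, b14=1, b15=0.
p1 = XOR of data positions {3,5,7,9,11,13,15} = 1⊕1⊕1⊕1⊕1⊕0⊕0 = 1
p2 = XOR of data positions {3,6,7,10,11,14,15} = 1⊕1⊕1⊕1⊕1⊕1⊕0 = 0
p4 = XOR of data positions {5,6,7,12,13,14,15} = 1⊕1⊕1⊕1⊕0⊕1⊕0 = 1
p8 = XOR of data positions {9,10,11,12,13,14,15} = 1⊕1⊕1⊕1⊕0⊕1⊕0 = 1
Codeword b1..b15 = 101111111111010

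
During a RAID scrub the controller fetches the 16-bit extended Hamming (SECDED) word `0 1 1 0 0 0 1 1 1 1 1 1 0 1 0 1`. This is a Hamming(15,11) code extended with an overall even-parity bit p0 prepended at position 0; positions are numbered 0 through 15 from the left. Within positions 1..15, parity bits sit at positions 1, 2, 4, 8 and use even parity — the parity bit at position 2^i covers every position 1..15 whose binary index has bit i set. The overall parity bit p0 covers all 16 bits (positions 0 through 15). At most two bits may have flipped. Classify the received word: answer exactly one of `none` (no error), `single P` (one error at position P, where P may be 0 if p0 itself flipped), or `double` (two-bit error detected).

none

s1: b1⊕b3⊕b5⊕b7⊕b9⊕b11⊕b13⊕b15 = 1⊕0⊕0⊕1⊕1⊕1⊕1⊕1 = 0
s2: b2⊕b3⊕b6⊕b7⊕b10⊕b11⊕b14⊕b15 = 1⊕0⊕1⊕1⊕1⊕1⊕0⊕1 = 0
s4: b4⊕b5⊕b6⊕b7⊕b12⊕b13⊕b14⊕b15 = 0⊕0⊕1⊕1⊕0⊕1⊕0⊕1 = 0
s8: b8⊕b9⊕b10⊕b11⊕b12⊕b13⊕b14⊕b15 = 1⊕1⊕1⊕1⊕0⊕1⊕0⊕1 = 0
Syndrome (s8...s1) = 0000 → position 0 (no error).
Overall parity (XOR of all 16 bits, including p0): 0⊕1⊕1⊕0⊕0⊕0⊕1⊕1⊕1⊕1⊕1⊕1⊕0⊕1⊕0⊕1 = 0
Overall=0, syndrome position=0 → no error.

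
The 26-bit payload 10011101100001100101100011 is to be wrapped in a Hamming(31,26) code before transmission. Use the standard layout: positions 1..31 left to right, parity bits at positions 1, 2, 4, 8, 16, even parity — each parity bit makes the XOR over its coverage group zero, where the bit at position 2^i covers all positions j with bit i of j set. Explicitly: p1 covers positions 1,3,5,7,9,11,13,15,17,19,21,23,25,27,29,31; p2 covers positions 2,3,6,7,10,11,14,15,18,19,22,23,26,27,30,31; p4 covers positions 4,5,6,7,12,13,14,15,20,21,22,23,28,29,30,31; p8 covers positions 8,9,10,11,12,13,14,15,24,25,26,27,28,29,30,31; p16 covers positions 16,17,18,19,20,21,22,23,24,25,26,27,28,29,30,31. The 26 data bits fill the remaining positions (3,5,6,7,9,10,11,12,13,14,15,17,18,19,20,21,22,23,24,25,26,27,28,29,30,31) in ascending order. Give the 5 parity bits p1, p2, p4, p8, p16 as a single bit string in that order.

Place data bits at non-power-of-two positions: b3=1, b5=0, b6=0, b7=1, b9=1, b10=1, b11=0, b12=1, b13=1, b14=0, b15=0, b17=0, b18=0, b19=1, b20=1, b21=0, b22=0, b23=1, b24=0, b25=1, b26=1, b27=0, b28=0, b29=0, b30=1, b31=1.
p1 = XOR of data positions {3,5,7,9,11,13,15,17,19,21,23,25,27,29,31} = 1⊕0⊕1⊕1⊕0⊕1⊕0⊕0⊕1⊕0⊕1⊕1⊕0⊕0⊕1 = 0
p2 = XOR of data positions {3,6,7,10,11,14,15,18,19,22,23,26,27,30,31} = 1⊕0⊕1⊕1⊕0⊕0⊕0⊕0⊕1⊕0⊕1⊕1⊕0⊕1⊕1 = 0
p4 = XOR of data positions {5,6,7,12,13,14,15,20,21,22,23,28,29,30,31} = 0⊕0⊕1⊕1⊕1⊕0⊕0⊕1⊕0⊕0⊕1⊕0⊕0⊕1⊕1 = 1
p8 = XOR of data positions {9,10,11,12,13,14,15,24,25,26,27,28,29,30,31} = 1⊕1⊕0⊕1⊕1⊕0⊕0⊕0⊕1⊕1⊕0⊕0⊕0⊕1⊕1 = 0
p16 = XOR of data positions {17,18,19,20,21,22,23,24,25,26,27,28,29,30,31} = 0⊕0⊕1⊕1⊕0⊕0⊕1⊕0⊕1⊕1⊕0⊕0⊕0⊕1⊕1 = 1
Parity bits p1,p2,p4,p8,p16 = 00101

00101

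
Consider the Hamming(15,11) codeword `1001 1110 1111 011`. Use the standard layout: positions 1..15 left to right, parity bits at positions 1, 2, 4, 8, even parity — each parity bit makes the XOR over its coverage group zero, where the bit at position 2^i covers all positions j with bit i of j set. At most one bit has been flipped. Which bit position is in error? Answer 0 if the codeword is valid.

s1: b1⊕b3⊕b5⊕b7⊕b9⊕b11⊕b13⊕b15 = 1⊕0⊕1⊕1⊕1⊕1⊕0⊕1 = 0
s2: b2⊕b3⊕b6⊕b7⊕b10⊕b11⊕b14⊕b15 = 0⊕0⊕1⊕1⊕1⊕1⊕1⊕1 = 0
s4: b4⊕b5⊕b6⊕b7⊕b12⊕b13⊕b14⊕b15 = 1⊕1⊕1⊕1⊕1⊕0⊕1⊕1 = 1
s8: b8⊕b9⊕b10⊕b11⊕b12⊕b13⊕b14⊕b15 = 0⊕1⊕1⊕1⊕1⊕0⊕1⊕1 = 0
Syndrome (s8...s1) = 0100 → position 4.

4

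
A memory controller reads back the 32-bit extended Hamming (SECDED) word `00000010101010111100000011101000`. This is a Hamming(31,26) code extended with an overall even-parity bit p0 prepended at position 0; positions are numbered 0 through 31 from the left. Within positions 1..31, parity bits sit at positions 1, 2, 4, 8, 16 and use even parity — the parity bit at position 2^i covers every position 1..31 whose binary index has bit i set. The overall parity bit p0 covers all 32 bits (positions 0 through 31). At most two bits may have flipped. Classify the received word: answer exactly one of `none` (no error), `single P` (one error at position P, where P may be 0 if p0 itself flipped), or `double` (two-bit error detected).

s1: b1⊕b3⊕b5⊕b7⊕b9⊕b11⊕b13⊕b15⊕b17⊕b19⊕b21⊕b23⊕b25⊕b27⊕b29⊕b31 = 0⊕0⊕0⊕0⊕0⊕0⊕0⊕1⊕1⊕0⊕0⊕0⊕1⊕0⊕0⊕0 = 1
s2: b2⊕b3⊕b6⊕b7⊕b10⊕b11⊕b14⊕b15⊕b18⊕b19⊕b22⊕b23⊕b26⊕b27⊕b30⊕b31 = 0⊕0⊕1⊕0⊕1⊕0⊕1⊕1⊕0⊕0⊕0⊕0⊕1⊕0⊕0⊕0 = 1
s4: b4⊕b5⊕b6⊕b7⊕b12⊕b13⊕b14⊕b15⊕b20⊕b21⊕b22⊕b23⊕b28⊕b29⊕b30⊕b31 = 0⊕0⊕1⊕0⊕1⊕0⊕1⊕1⊕0⊕0⊕0⊕0⊕1⊕0⊕0⊕0 = 1
s8: b8⊕b9⊕b10⊕b11⊕b12⊕b13⊕b14⊕b15⊕b24⊕b25⊕b26⊕b27⊕b28⊕b29⊕b30⊕b31 = 1⊕0⊕1⊕0⊕1⊕0⊕1⊕1⊕1⊕1⊕1⊕0⊕1⊕0⊕0⊕0 = 1
s16: b16⊕b17⊕b18⊕b19⊕b20⊕b21⊕b22⊕b23⊕b24⊕b25⊕b26⊕b27⊕b28⊕b29⊕b30⊕b31 = 1⊕1⊕0⊕0⊕0⊕0⊕0⊕0⊕1⊕1⊕1⊕0⊕1⊕0⊕0⊕0 = 0
Syndrome (s16...s1) = 01111 → position 15.
Overall parity (XOR of all 32 bits, including p0): 0⊕0⊕0⊕0⊕0⊕0⊕1⊕0⊕1⊕0⊕1⊕0⊕1⊕0⊕1⊕1⊕1⊕1⊕0⊕0⊕0⊕0⊕0⊕0⊕1⊕1⊕1⊕0⊕1⊕0⊕0⊕0 = 0
Overall=0, syndrome position=15 → double-bit error detected (uncorrectable).

double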